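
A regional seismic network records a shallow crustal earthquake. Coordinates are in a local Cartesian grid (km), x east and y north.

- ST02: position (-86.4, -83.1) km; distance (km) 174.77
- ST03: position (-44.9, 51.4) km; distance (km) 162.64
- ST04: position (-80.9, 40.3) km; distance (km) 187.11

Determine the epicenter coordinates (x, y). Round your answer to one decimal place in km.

Circle about each station: (x + 86.4)² + (y + 83.1)² = 174.77²; (x + 44.9)² + (y − 51.4)² = 162.64²; (x + 80.9)² + (y − 40.3)² = 187.11².
Subtracting the ST02 equation from the ST03 and ST04 equations removes the quadratic terms:
83.0 x + 269.0 y = -5619.82
11.0 x + 246.8 y = -10667.27
Solving the 2×2 system: x ≈ 84.6, y ≈ -47.0 km.

x ≈ 84.6 km, y ≈ -47.0 km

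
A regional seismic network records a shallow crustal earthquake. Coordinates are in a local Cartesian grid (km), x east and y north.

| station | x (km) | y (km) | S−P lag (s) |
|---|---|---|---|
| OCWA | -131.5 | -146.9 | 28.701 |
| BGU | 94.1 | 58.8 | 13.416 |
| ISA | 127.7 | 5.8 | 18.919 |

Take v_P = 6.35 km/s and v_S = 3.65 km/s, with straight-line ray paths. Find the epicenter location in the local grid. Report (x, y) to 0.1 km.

Distance from S−P lag: d = Δt · v_P v_S / (v_P − v_S) = Δt · (6.35·3.65)/(6.35−3.65) ≈ 8.5843·Δt.
So d_OCWA = 246.38, d_BGU = 115.17, d_ISA = 162.41 km.
Circle about each station: (x + 131.5)² + (y + 146.9)² = 246.38²; (x − 94.1)² + (y − 58.8)² = 115.17²; (x − 127.7)² + (y − 5.8)² = 162.41².
Subtracting pairs of circle equations eliminates x²+y² and gives linear equations (the radical axes):
451.2 x + 411.4 y = 20879.37
518.4 x + 305.4 y = 11795.17
Solving the 2×2 system: x ≈ -20.2, y ≈ 72.9 km.

x ≈ -20.2 km, y ≈ 72.9 km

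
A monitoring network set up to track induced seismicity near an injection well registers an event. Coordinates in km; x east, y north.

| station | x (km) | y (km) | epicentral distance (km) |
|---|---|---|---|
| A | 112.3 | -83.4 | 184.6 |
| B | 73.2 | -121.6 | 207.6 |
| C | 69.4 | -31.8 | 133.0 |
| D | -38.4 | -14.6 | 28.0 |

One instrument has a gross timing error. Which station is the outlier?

Solve using three stations at a time. Using A, C, D (subtract circle equations pairwise → linear system) gives (x, y) ≈ (-63.5, -27.2).
Distances from that point to each station vs reported:
  A: calculated 184.6 vs reported 184.6 → residual 0.0 km
  B: calculated 166.2 vs reported 207.6 → residual 41.4 km
  C: calculated 133.0 vs reported 133.0 → residual 0.0 km
  D: calculated 28.1 vs reported 28.0 → residual 0.1 km
A, C, D are mutually consistent (residuals ≈ 0); B is off by 41.4 km.

B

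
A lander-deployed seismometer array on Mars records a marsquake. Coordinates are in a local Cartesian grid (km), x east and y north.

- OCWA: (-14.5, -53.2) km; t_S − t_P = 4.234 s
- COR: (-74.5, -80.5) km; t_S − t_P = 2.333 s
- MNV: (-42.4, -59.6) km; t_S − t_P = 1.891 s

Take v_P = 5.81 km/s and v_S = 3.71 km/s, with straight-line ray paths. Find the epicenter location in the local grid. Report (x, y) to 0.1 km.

-50.8 km east, -77.1 km north

Distance from S−P lag: d = Δt · v_P v_S / (v_P − v_S) = Δt · (5.81·3.71)/(5.81−3.71) ≈ 10.2643·Δt.
So d_OCWA = 43.46, d_COR = 23.95, d_MNV = 19.41 km.
Circle about each station: (x + 14.5)² + (y + 53.2)² = 43.46²; (x + 74.5)² + (y + 80.5)² = 23.95²; (x + 42.4)² + (y + 59.6)² = 19.41².
Subtracting pairs of circle equations eliminates x²+y² and gives linear equations (the radical axes):
-120.0 x − 54.6 y = 10305.18
-55.8 x − 12.8 y = 3821.45
Solving the 2×2 system: x ≈ -50.8, y ≈ -77.1 km.
Check against OCWA (with the unrounded x, y): √((x + 14.5)²+(y + 53.2)²) = 43.46 ≈ 43.46 km. ✓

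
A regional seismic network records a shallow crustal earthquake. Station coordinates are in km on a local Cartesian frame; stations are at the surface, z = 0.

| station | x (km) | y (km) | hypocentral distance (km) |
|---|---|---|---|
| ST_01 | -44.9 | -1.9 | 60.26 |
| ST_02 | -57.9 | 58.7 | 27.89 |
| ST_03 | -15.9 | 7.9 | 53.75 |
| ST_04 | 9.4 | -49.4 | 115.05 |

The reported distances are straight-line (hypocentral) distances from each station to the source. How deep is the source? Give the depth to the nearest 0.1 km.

16.0 km

Each station gives a sphere (x−x_i)² + (y−y_i)² + z² = d_i² (stations at z=0).
Subtracting the ST_01 sphere from ST_02 and ST_03: z² cancels, leaving linear equations in x and y:
-26.0 x + 121.2 y = 7631.90
58.0 x + 19.6 y = -962.19
Solving: x ≈ -35.309, y ≈ 55.395 km (keep extra digits for the depth step; rounded: -35.3, 55.4).
Then from the ST_01 sphere: z² = 60.26² − (x + 44.9)² − (y + 1.9)² with x = -35.309, y = 55.395, so z ≈ 16.018 ≈ 16.0 km.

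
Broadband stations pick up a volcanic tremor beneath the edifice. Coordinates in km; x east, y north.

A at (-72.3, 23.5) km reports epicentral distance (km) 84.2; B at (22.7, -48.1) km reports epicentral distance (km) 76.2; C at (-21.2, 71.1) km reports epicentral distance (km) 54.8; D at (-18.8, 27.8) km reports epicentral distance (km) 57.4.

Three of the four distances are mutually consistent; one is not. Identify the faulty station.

D

Solve using three stations at a time. Using A, B, C (subtract circle equations pairwise → linear system) gives (x, y) ≈ (11.8, 27.3).
Distances from that point to each station vs reported:
  A: calculated 84.2 vs reported 84.2 → residual 0.0 km
  B: calculated 76.2 vs reported 76.2 → residual 0.0 km
  C: calculated 54.8 vs reported 54.8 → residual 0.0 km
  D: calculated 30.6 vs reported 57.4 → residual 26.8 km
A, B, C are mutually consistent (residuals ≈ 0); D is off by 26.8 km.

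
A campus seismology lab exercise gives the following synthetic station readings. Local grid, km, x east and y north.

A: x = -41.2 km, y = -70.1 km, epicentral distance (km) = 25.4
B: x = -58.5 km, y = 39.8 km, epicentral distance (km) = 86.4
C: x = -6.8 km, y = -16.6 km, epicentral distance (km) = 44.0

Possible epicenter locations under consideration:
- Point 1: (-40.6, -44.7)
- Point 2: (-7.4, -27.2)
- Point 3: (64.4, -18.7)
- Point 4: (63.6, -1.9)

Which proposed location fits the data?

Point 1

For each candidate, compare |candidate − station| to the reported distance:
Point 1: residuals A 0.0, B 0.0, C 0.0 → max 0.0 km
Point 2: residuals A 29.2, B 2.1, C 33.4 → max 33.4 km
Point 3: residuals A 92.0, B 49.7, C 27.2 → max 92.0 km
Point 4: residuals A 99.6, B 42.6, C 27.9 → max 99.6 km
Only Point 1 has all residuals ≈ 0.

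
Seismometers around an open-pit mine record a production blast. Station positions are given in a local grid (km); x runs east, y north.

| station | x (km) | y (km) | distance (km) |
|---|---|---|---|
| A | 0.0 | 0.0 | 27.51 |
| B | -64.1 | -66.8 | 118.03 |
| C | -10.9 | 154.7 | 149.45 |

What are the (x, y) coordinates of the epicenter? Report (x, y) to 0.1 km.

x ≈ 25.7 km, y ≈ 9.8 km

Circle about each station: x² + y² = 27.51²; (x + 64.1)² + (y + 66.8)² = 118.03²; (x + 10.9)² + (y − 154.7)² = 149.45².
Subtracting pairs of circle equations eliminates x²+y² and gives linear equations (the radical axes):
-128.2 x − 133.6 y = -4603.23
-21.8 x + 309.4 y = 2472.40
Solving the 2×2 system: x ≈ 25.7, y ≈ 9.8 km.
Check against A (with the unrounded x, y): √(x²+y²) = 27.50 ≈ 27.51 km. ✓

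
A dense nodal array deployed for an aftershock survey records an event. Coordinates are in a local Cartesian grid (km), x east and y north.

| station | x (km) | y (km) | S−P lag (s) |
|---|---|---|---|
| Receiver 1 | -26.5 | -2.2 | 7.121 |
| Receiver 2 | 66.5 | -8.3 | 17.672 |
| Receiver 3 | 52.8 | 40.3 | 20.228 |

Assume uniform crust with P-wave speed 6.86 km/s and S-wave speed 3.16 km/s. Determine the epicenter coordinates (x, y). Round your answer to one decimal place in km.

-30.8 km east, -43.7 km north

Distance from S−P lag: d = Δt · v_P v_S / (v_P − v_S) = Δt · (6.86·3.16)/(6.86−3.16) ≈ 5.8588·Δt.
So d_Receiver 1 = 41.72, d_Receiver 2 = 103.54, d_Receiver 3 = 118.51 km.
Circle about each station: (x + 26.5)² + (y + 2.2)² = 41.72²; (x − 66.5)² + (y + 8.3)² = 103.54²; (x − 52.8)² + (y − 40.3)² = 118.51².
Subtracting the Receiver 1 equation from the Receiver 2 and Receiver 3 equations removes the quadratic terms:
186.0 x − 12.2 y = -5195.92
158.6 x + 85.0 y = -8599.22
Solving the 2×2 system: x ≈ -30.8, y ≈ -43.7 km.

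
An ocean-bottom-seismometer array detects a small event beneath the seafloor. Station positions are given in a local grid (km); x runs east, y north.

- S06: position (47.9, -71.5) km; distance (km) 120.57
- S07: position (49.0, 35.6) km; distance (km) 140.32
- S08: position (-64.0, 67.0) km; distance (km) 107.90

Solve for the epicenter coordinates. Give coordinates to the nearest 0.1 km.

Circle about each station: (x − 47.9)² + (y + 71.5)² = 120.57²; (x − 49.0)² + (y − 35.6)² = 140.32²; (x + 64.0)² + (y − 67.0)² = 107.90².
Subtracting the S06 equation from the S07 and S08 equations removes the quadratic terms:
2.2 x + 214.2 y = -8890.88
-223.8 x + 277.0 y = 4073.05
Solving the 2×2 system: x ≈ -68.7, y ≈ -40.8 km.

x ≈ -68.7 km, y ≈ -40.8 km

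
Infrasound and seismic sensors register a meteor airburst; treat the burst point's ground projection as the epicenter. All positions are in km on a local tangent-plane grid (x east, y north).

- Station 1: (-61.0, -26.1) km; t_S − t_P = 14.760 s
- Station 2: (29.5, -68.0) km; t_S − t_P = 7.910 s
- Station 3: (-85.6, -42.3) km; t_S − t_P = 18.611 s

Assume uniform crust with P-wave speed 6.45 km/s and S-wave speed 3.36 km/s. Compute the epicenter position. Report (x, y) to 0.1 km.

x ≈ 41.8 km, y ≈ -13.9 km

Distance from S−P lag: d = Δt · v_P v_S / (v_P − v_S) = Δt · (6.45·3.36)/(6.45−3.36) ≈ 7.0136·Δt.
So d_Station 1 = 103.52, d_Station 2 = 55.48, d_Station 3 = 130.53 km.
Circle about each station: (x + 61.0)² + (y + 26.1)² = 103.52²; (x − 29.5)² + (y + 68.0)² = 55.48²; (x + 85.6)² + (y + 42.3)² = 130.53².
Subtracting the Station 1 equation from the Station 2 and Station 3 equations removes the quadratic terms:
181.0 x − 83.8 y = 8730.40
-49.2 x − 32.4 y = -1607.25
Solving the 2×2 system: x ≈ 41.8, y ≈ -13.9 km.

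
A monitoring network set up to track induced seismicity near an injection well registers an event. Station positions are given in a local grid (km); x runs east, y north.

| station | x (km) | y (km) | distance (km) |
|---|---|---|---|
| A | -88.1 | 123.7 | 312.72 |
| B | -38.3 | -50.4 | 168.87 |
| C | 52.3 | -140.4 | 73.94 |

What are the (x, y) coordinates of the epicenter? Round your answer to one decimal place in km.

Circle about each station: (x + 88.1)² + (y − 123.7)² = 312.72²; (x + 38.3)² + (y + 50.4)² = 168.87²; (x − 52.3)² + (y + 140.4)² = 73.94².
Subtracting the A equation from the B and C equations removes the quadratic terms:
99.6 x − 348.2 y = 50220.47
280.8 x − 528.2 y = 91710.82
Solving the 2×2 system: x ≈ 119.7, y ≈ -110.0 km.

119.7 km east, -110.0 km north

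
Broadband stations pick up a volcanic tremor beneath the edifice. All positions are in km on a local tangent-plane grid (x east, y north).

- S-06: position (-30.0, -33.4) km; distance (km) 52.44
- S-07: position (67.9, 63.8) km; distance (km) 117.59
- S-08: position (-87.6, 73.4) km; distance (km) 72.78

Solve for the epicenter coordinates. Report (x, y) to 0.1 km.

-40.4 km east, 18.0 km north

Circle about each station: (x + 30.0)² + (y + 33.4)² = 52.44²; (x − 67.9)² + (y − 63.8)² = 117.59²; (x + 87.6)² + (y − 73.4)² = 72.78².
Subtracting pairs of circle equations eliminates x²+y² and gives linear equations (the radical axes):
195.8 x + 194.4 y = -4412.16
-115.2 x + 213.6 y = 8498.79
Solving the 2×2 system: x ≈ -40.4, y ≈ 18.0 km.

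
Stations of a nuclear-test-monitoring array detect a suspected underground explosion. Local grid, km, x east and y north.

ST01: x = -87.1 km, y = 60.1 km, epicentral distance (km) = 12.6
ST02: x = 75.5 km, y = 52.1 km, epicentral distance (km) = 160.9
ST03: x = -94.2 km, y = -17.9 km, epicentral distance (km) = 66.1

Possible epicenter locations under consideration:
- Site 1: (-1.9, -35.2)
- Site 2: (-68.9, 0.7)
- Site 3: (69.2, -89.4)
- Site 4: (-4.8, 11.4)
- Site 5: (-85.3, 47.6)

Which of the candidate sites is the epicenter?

Site 5

For each candidate, compare |candidate − station| to the reported distance:
Site 1: residuals ST01 115.2, ST02 44.2, ST03 27.8 → max 115.2 km
Site 2: residuals ST01 49.5, ST02 7.6, ST03 34.7 → max 49.5 km
Site 3: residuals ST01 203.7, ST02 19.3, ST03 112.3 → max 203.7 km
Site 4: residuals ST01 83.0, ST02 70.9, ST03 28.0 → max 83.0 km
Site 5: residuals ST01 0.0, ST02 0.0, ST03 0.0 → max 0.0 km
Only Site 5 has all residuals ≈ 0.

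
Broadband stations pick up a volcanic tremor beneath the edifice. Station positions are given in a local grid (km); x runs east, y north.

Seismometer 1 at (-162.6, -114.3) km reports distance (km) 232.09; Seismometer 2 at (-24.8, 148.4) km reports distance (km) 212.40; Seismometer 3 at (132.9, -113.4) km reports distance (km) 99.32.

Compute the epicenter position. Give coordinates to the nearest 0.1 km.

59.4 km east, -46.6 km north

Circle about each station: (x + 162.6)² + (y + 114.3)² = 232.09²; (x + 24.8)² + (y − 148.4)² = 212.40²; (x − 132.9)² + (y + 113.4)² = 99.32².
Subtracting the Seismometer 1 equation from the Seismometer 2 and Seismometer 3 equations removes the quadratic terms:
275.6 x + 525.4 y = -8113.64
591.0 x + 1.8 y = 35020.03
Solving the 2×2 system: x ≈ 59.4, y ≈ -46.6 km.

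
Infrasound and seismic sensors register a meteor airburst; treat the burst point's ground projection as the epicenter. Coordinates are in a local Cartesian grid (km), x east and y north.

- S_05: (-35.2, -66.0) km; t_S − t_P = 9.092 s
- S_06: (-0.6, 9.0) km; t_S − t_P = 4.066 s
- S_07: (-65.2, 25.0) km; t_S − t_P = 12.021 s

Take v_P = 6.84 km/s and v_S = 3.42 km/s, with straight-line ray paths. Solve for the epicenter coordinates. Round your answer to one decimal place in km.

(4.7, -18.3)

Distance from S−P lag: d = Δt · v_P v_S / (v_P − v_S) = Δt · (6.84·3.42)/(6.84−3.42) ≈ 6.8400·Δt.
So d_S_05 = 62.19, d_S_06 = 27.81, d_S_07 = 82.22 km.
Circle about each station: (x + 35.2)² + (y + 66.0)² = 62.19²; (x + 0.6)² + (y − 9.0)² = 27.81²; (x + 65.2)² + (y − 25.0)² = 82.22².
Subtracting the S_05 equation from the S_06 and S_07 equations removes the quadratic terms:
69.2 x + 150.0 y = -2419.48
-60.0 x + 182.0 y = -3611.53
Solving the 2×2 system: x ≈ 4.7, y ≈ -18.3 km.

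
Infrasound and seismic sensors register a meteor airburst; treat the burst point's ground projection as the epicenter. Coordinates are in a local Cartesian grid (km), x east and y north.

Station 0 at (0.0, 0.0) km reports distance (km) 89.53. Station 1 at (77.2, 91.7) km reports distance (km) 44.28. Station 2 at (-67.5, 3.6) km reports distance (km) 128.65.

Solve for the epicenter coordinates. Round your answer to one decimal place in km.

x ≈ 33.8 km, y ≈ 82.9 km

Circle about each station: x² + y² = 89.53²; (x − 77.2)² + (y − 91.7)² = 44.28²; (x + 67.5)² + (y − 3.6)² = 128.65².
Subtracting the Station 0 equation from the Station 1 and Station 2 equations removes the quadratic terms:
154.4 x + 183.4 y = 20423.63
-135.0 x + 7.2 y = -3965.99
Solving the 2×2 system: x ≈ 33.8, y ≈ 82.9 km.
Check against Station 0 (with the unrounded x, y): √(x²+y²) = 89.53 ≈ 89.53 km. ✓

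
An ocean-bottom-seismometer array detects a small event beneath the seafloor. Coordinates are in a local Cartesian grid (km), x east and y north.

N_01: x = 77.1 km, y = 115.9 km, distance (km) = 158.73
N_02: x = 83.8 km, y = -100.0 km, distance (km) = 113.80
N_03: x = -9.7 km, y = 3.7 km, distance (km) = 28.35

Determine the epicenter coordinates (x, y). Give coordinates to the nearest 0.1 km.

Circle about each station: (x − 77.1)² + (y − 115.9)² = 158.73²; (x − 83.8)² + (y + 100.0)² = 113.80²; (x + 9.7)² + (y − 3.7)² = 28.35².
Subtracting pairs of circle equations eliminates x²+y² and gives linear equations (the radical axes):
13.4 x − 431.8 y = 9889.99
-173.6 x − 224.4 y = 5122.05
Solving the 2×2 system: x ≈ 0.1, y ≈ -22.9 km.

(0.1, -22.9)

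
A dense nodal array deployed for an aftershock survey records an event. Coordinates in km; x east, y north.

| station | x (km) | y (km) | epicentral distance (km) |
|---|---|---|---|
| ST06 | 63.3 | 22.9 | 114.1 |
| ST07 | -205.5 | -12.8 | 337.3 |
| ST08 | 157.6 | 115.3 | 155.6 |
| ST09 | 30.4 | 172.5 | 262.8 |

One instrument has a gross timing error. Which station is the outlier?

Solve using three stations at a time. Using ST06, ST07, ST09 (subtract circle equations pairwise → linear system) gives (x, y) ≈ (126.6, -72.1).
Distances from that point to each station vs reported:
  ST06: calculated 114.1 vs reported 114.1 → residual 0.0 km
  ST07: calculated 337.3 vs reported 337.3 → residual 0.0 km
  ST08: calculated 189.9 vs reported 155.6 → residual 34.3 km
  ST09: calculated 262.8 vs reported 262.8 → residual 0.0 km
ST06, ST07, ST09 are mutually consistent (residuals ≈ 0); ST08 is off by 34.3 km.

ST08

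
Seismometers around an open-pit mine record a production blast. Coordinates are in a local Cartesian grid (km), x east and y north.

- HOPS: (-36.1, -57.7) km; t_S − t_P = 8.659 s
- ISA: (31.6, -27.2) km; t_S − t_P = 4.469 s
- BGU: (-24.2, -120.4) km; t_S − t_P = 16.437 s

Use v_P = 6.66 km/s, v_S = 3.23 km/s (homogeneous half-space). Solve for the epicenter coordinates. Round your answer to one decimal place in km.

(4.2, -21.3)

Distance from S−P lag: d = Δt · v_P v_S / (v_P − v_S) = Δt · (6.66·3.23)/(6.66−3.23) ≈ 6.2717·Δt.
So d_HOPS = 54.31, d_ISA = 28.03, d_BGU = 103.09 km.
Circle about each station: (x + 36.1)² + (y + 57.7)² = 54.31²; (x − 31.6)² + (y + 27.2)² = 28.03²; (x + 24.2)² + (y + 120.4)² = 103.09².
Subtracting pairs of circle equations eliminates x²+y² and gives linear equations (the radical axes):
135.4 x + 61.0 y = -730.20
23.8 x − 125.4 y = 2771.33
Solving the 2×2 system: x ≈ 4.2, y ≈ -21.3 km.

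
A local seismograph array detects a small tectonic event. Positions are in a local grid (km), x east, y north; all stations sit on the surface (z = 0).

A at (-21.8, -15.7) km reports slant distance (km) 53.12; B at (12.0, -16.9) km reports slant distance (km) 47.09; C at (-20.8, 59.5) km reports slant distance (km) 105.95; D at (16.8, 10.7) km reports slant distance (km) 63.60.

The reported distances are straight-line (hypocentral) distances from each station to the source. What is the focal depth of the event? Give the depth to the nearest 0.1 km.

depth ≈ 42.9 km

Each station gives a sphere (x−x_i)² + (y−y_i)² + z² = d_i² (stations at z=0).
Subtracting the A sphere from B and C: z² cancels, leaving linear equations in x and y:
67.6 x − 2.4 y = 312.15
2.0 x + 150.4 y = -5152.51
Solving: x ≈ 3.400, y ≈ -34.304 km (keep extra digits for the depth step; rounded: 3.4, -34.3).
Then from the A sphere: z² = 53.12² − (x + 21.8)² − (y + 15.7)² with x = 3.400, y = -34.304, so z ≈ 42.902 ≈ 42.9 km.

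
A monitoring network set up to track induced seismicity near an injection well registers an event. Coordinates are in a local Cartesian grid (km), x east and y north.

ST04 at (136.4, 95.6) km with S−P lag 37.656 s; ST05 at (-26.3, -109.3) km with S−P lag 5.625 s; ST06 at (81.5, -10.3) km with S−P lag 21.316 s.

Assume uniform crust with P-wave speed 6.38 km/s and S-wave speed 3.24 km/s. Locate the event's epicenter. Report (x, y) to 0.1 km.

x ≈ -42.5 km, y ≈ -76.0 km

Distance from S−P lag: d = Δt · v_P v_S / (v_P − v_S) = Δt · (6.38·3.24)/(6.38−3.24) ≈ 6.5832·Δt.
So d_ST04 = 247.90, d_ST05 = 37.03, d_ST06 = 140.33 km.
Circle about each station: (x − 136.4)² + (y − 95.6)² = 247.90²; (x + 26.3)² + (y + 109.3)² = 37.03²; (x − 81.5)² + (y + 10.3)² = 140.33².
Subtracting the ST04 equation from the ST05 and ST06 equations removes the quadratic terms:
-325.4 x − 409.8 y = 44977.05
-109.8 x − 211.8 y = 20765.92
Solving the 2×2 system: x ≈ -42.5, y ≈ -76.0 km.
Check against ST04 (with the unrounded x, y): √((x − 136.4)²+(y − 95.6)²) = 247.90 ≈ 247.90 km. ✓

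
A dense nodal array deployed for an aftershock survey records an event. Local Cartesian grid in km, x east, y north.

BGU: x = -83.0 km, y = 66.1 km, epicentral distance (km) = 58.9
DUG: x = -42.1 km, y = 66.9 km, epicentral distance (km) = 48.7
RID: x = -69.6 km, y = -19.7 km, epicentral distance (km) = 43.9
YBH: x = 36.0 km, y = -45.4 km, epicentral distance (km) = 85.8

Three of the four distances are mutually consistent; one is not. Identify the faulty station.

YBH

Solve using three stations at a time. Using BGU, DUG, RID (subtract circle equations pairwise → linear system) gives (x, y) ≈ (-48.2, 18.6).
Distances from that point to each station vs reported:
  BGU: calculated 58.9 vs reported 58.9 → residual 0.0 km
  DUG: calculated 48.7 vs reported 48.7 → residual 0.0 km
  RID: calculated 43.9 vs reported 43.9 → residual 0.0 km
  YBH: calculated 105.8 vs reported 85.8 → residual 20.0 km
BGU, DUG, RID are mutually consistent (residuals ≈ 0); YBH is off by 20.0 km.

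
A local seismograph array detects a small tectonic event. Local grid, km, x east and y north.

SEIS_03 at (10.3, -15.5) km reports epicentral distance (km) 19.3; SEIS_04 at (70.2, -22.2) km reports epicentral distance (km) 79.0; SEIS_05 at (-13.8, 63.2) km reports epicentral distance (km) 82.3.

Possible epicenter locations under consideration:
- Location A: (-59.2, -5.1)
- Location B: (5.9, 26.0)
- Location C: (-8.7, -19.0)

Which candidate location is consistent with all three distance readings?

For each candidate, compare |candidate − station| to the reported distance:
Location A: residuals SEIS_03 51.0, SEIS_04 51.5, SEIS_05 0.3 → max 51.5 km
Location B: residuals SEIS_03 22.4, SEIS_04 1.4, SEIS_05 40.2 → max 40.2 km
Location C: residuals SEIS_03 0.0, SEIS_04 0.0, SEIS_05 0.1 → max 0.1 km
Only Location C has all residuals ≈ 0.

Location C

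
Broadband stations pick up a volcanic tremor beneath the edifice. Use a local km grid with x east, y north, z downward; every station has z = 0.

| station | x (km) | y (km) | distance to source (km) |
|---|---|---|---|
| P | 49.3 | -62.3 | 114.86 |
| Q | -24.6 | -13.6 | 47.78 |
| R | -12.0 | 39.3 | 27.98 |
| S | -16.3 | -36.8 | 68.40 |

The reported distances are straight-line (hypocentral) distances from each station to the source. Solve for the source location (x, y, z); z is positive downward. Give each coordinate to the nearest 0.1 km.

Each station gives a sphere (x−x_i)² + (y−y_i)² + z² = d_i² (stations at z=0).
Subtracting the P sphere from Q and R: z² cancels, leaving linear equations in x and y:
-147.8 x + 97.4 y = 5388.23
-122.6 x + 203.2 y = 7786.65
Solving: x ≈ -18.598, y ≈ 27.099 km (keep extra digits for the depth step; rounded: -18.6, 27.1).
Then from the P sphere: z² = 114.86² − (x − 49.3)² − (y + 62.3)² with x = -18.598, y = 27.099, so z ≈ 24.300 ≈ 24.3 km.

(-18.6, 27.1, 24.3)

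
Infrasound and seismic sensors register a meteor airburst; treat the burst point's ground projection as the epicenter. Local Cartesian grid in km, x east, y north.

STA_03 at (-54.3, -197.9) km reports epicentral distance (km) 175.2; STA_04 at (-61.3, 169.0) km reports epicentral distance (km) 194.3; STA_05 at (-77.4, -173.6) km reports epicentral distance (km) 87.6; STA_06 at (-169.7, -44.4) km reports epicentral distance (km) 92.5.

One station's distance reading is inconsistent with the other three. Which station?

Solve using three stations at a time. Using STA_03, STA_04, STA_06 (subtract circle equations pairwise → linear system) gives (x, y) ≈ (-79.3, -24.5).
Distances from that point to each station vs reported:
  STA_03: calculated 175.2 vs reported 175.2 → residual 0.0 km
  STA_04: calculated 194.3 vs reported 194.3 → residual 0.0 km
  STA_05: calculated 149.1 vs reported 87.6 → residual 61.5 km
  STA_06: calculated 92.5 vs reported 92.5 → residual 0.0 km
STA_03, STA_04, STA_06 are mutually consistent (residuals ≈ 0); STA_05 is off by 61.5 km.

STA_05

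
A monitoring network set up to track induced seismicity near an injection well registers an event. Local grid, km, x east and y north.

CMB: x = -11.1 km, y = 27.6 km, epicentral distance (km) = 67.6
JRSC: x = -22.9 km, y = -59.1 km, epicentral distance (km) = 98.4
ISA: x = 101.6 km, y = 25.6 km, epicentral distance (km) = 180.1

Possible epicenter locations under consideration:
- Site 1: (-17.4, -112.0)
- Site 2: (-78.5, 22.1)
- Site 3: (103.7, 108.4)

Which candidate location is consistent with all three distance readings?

For each candidate, compare |candidate − station| to the reported distance:
Site 1: residuals CMB 72.1, JRSC 45.2, ISA 1.8 → max 72.1 km
Site 2: residuals CMB 0.0, JRSC 0.0, ISA 0.0 → max 0.0 km
Site 3: residuals CMB 72.8, JRSC 111.6, ISA 97.3 → max 111.6 km
Only Site 2 has all residuals ≈ 0.

Site 2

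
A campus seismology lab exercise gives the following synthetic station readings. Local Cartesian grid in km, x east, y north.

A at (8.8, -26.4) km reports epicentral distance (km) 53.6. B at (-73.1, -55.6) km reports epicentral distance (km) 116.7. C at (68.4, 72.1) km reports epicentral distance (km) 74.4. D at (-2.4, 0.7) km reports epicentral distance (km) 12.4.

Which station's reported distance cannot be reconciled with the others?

Solve using three stations at a time. Using A, B, C (subtract circle equations pairwise → linear system) gives (x, y) ≈ (9.2, 27.2).
Distances from that point to each station vs reported:
  A: calculated 53.6 vs reported 53.6 → residual 0.0 km
  B: calculated 116.7 vs reported 116.7 → residual 0.0 km
  C: calculated 74.4 vs reported 74.4 → residual 0.0 km
  D: calculated 28.9 vs reported 12.4 → residual 16.5 km
A, B, C are mutually consistent (residuals ≈ 0); D is off by 16.5 km.

D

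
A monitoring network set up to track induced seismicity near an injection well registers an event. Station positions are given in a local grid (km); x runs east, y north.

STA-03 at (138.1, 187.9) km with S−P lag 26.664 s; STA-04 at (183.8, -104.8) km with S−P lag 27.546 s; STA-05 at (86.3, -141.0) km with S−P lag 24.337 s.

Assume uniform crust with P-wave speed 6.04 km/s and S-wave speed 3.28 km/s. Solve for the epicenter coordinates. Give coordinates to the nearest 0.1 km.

Distance from S−P lag: d = Δt · v_P v_S / (v_P − v_S) = Δt · (6.04·3.28)/(6.04−3.28) ≈ 7.1780·Δt.
So d_STA-03 = 191.39, d_STA-04 = 197.72, d_STA-05 = 174.69 km.
Circle about each station: (x − 138.1)² + (y − 187.9)² = 191.39²; (x − 183.8)² + (y + 104.8)² = 197.72²; (x − 86.3)² + (y + 141.0)² = 174.69².
Subtracting pairs of circle equations eliminates x²+y² and gives linear equations (the radical axes):
91.4 x − 585.4 y = -12075.61
-103.6 x − 657.8 y = -20935.79
Solving the 2×2 system: x ≈ 35.7, y ≈ 26.2 km.
Check against STA-03 (with the unrounded x, y): √((x − 138.1)²+(y − 187.9)²) = 191.39 ≈ 191.39 km. ✓

x ≈ 35.7 km, y ≈ 26.2 km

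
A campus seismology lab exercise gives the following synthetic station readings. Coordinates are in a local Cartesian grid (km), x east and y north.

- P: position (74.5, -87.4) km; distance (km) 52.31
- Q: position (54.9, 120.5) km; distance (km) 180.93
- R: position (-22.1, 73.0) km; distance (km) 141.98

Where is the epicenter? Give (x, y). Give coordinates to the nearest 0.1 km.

Circle about each station: (x − 74.5)² + (y + 87.4)² = 52.31²; (x − 54.9)² + (y − 120.5)² = 180.93²; (x + 22.1)² + (y − 73.0)² = 141.98².
Subtracting the P equation from the Q and R equations removes the quadratic terms:
-39.2 x + 415.8 y = -25654.08
-193.2 x + 320.8 y = -24793.58
Solving the 2×2 system: x ≈ 30.7, y ≈ -58.8 km.
Check against P (with the unrounded x, y): √((x − 74.5)²+(y + 87.4)²) = 52.32 ≈ 52.31 km. ✓

30.7 km east, -58.8 km north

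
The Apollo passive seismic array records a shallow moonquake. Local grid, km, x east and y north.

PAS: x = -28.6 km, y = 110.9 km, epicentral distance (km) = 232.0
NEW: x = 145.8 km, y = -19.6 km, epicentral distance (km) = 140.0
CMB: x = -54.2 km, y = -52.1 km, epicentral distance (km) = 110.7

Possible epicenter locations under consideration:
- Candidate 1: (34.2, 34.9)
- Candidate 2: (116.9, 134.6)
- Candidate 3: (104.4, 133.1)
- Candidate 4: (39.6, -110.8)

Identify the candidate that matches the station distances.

For each candidate, compare |candidate − station| to the reported distance:
Candidate 1: residuals PAS 133.4, NEW 15.8, CMB 13.3 → max 133.4 km
Candidate 2: residuals PAS 84.6, NEW 16.9, CMB 142.5 → max 142.5 km
Candidate 3: residuals PAS 97.2, NEW 18.2, CMB 133.1 → max 133.1 km
Candidate 4: residuals PAS 0.0, NEW 0.0, CMB 0.0 → max 0.0 km
Only Candidate 4 has all residuals ≈ 0.

Candidate 4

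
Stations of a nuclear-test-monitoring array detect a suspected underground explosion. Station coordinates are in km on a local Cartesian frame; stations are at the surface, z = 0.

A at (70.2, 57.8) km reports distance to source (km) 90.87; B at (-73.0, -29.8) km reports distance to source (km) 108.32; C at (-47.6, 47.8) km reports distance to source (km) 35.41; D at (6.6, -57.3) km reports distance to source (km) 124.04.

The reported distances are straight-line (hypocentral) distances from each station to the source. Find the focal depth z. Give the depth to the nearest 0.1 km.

Each station gives a sphere (x−x_i)² + (y−y_i)² + z² = d_i² (stations at z=0).
Subtracting the A sphere from B and C: z² cancels, leaving linear equations in x and y:
-286.4 x − 175.2 y = -5527.71
-235.6 x − 20.0 y = 3285.21
Solving: x ≈ -19.301, y ≈ 63.102 km (keep extra digits for the depth step; rounded: -19.3, 63.1).
Then from the A sphere: z² = 90.87² − (x − 70.2)² − (y − 57.8)² with x = -19.301, y = 63.102, so z ≈ 14.792 ≈ 14.8 km.
Check against D (with the unrounded solution): distance 124.04 ≈ 124.04 km. ✓

z ≈ 14.8 km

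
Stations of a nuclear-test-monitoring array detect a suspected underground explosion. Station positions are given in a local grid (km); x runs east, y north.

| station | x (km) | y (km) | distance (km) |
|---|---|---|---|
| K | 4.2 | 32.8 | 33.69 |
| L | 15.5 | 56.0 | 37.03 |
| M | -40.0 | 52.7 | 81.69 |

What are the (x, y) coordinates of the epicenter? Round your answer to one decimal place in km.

Circle about each station: (x − 4.2)² + (y − 32.8)² = 33.69²; (x − 15.5)² + (y − 56.0)² = 37.03²; (x + 40.0)² + (y − 52.7)² = 81.69².
Subtracting the K equation from the L and M equations removes the quadratic terms:
22.6 x + 46.4 y = 2046.57
-88.4 x + 39.8 y = -2254.43
Solving the 2×2 system: x ≈ 37.2, y ≈ 26.0 km.

(37.2, 26.0)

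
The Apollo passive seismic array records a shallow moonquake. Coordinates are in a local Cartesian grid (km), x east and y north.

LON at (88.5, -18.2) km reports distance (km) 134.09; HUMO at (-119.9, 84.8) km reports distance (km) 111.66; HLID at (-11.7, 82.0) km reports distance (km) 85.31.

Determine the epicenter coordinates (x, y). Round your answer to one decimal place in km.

-43.9 km east, 3.0 km north

Circle about each station: (x − 88.5)² + (y + 18.2)² = 134.09²; (x + 119.9)² + (y − 84.8)² = 111.66²; (x + 11.7)² + (y − 82.0)² = 85.31².
Subtracting the LON equation from the HUMO and HLID equations removes the quadratic terms:
-416.8 x + 206.0 y = 18915.73
-200.4 x + 200.4 y = 9399.73
Solving the 2×2 system: x ≈ -43.9, y ≈ 3.0 km.
Check against LON (with the unrounded x, y): √((x − 88.5)²+(y + 18.2)²) = 134.08 ≈ 134.09 km. ✓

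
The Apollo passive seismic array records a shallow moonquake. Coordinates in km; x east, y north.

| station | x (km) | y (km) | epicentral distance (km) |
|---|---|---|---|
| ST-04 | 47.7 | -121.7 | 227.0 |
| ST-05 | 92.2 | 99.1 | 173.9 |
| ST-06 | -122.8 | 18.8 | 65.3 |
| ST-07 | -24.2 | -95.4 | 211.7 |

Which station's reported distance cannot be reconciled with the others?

Solve using three stations at a time. Using ST-04, ST-05, ST-06 (subtract circle equations pairwise → linear system) gives (x, y) ≈ (-78.7, 66.9).
Distances from that point to each station vs reported:
  ST-04: calculated 227.0 vs reported 227.0 → residual 0.0 km
  ST-05: calculated 173.9 vs reported 173.9 → residual 0.0 km
  ST-06: calculated 65.2 vs reported 65.3 → residual 0.1 km
  ST-07: calculated 171.2 vs reported 211.7 → residual 40.5 km
ST-04, ST-05, ST-06 are mutually consistent (residuals ≈ 0); ST-07 is off by 40.5 km.

ST-07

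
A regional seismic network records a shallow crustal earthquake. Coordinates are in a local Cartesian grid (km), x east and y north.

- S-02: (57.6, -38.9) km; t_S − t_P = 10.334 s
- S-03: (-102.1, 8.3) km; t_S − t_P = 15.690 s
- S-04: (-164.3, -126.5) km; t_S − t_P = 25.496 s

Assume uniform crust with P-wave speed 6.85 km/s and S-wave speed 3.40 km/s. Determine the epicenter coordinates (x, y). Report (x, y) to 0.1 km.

Distance from S−P lag: d = Δt · v_P v_S / (v_P − v_S) = Δt · (6.85·3.40)/(6.85−3.40) ≈ 6.7507·Δt.
So d_S-02 = 69.76, d_S-03 = 105.92, d_S-04 = 172.12 km.
Circle about each station: (x − 57.6)² + (y + 38.9)² = 69.76²; (x + 102.1)² + (y − 8.3)² = 105.92²; (x + 164.3)² + (y + 126.5)² = 172.12².
Subtracting the S-02 equation from the S-03 and S-04 equations removes the quadratic terms:
-319.4 x + 94.4 y = -690.26
-443.8 x − 175.2 y = 13406.93
Solving the 2×2 system: x ≈ -11.7, y ≈ -46.9 km.
Check against S-02 (with the unrounded x, y): √((x − 57.6)²+(y + 38.9)²) = 69.76 ≈ 69.76 km. ✓

(-11.7, -46.9)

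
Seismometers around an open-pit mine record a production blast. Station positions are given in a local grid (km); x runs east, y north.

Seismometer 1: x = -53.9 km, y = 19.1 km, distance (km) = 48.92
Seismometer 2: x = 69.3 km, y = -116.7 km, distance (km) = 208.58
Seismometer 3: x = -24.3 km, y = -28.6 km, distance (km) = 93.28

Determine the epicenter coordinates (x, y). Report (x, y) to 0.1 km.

-34.7 km east, 64.1 km north

Circle about each station: (x + 53.9)² + (y − 19.1)² = 48.92²; (x − 69.3)² + (y + 116.7)² = 208.58²; (x + 24.3)² + (y + 28.6)² = 93.28².
Subtracting pairs of circle equations eliminates x²+y² and gives linear equations (the radical axes):
246.4 x − 271.6 y = -25961.09
59.2 x − 95.4 y = -8169.56
Solving the 2×2 system: x ≈ -34.7, y ≈ 64.1 km.
Check against Seismometer 1 (with the unrounded x, y): √((x + 53.9)²+(y − 19.1)²) = 48.92 ≈ 48.92 km. ✓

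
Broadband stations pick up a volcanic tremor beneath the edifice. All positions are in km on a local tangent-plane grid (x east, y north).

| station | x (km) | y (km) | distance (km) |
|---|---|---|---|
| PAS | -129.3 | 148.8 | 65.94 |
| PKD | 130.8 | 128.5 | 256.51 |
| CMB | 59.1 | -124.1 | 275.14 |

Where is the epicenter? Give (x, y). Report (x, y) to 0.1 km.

Circle about each station: (x + 129.3)² + (y − 148.8)² = 65.94²; (x − 130.8)² + (y − 128.5)² = 256.51²; (x − 59.1)² + (y + 124.1)² = 275.14².
Subtracting the PAS equation from the PKD and CMB equations removes the quadratic terms:
520.2 x − 40.6 y = -66688.34
376.8 x − 545.8 y = -91320.25
Solving the 2×2 system: x ≈ -121.7, y ≈ 83.3 km.
Check against PAS (with the unrounded x, y): √((x + 129.3)²+(y − 148.8)²) = 65.94 ≈ 65.94 km. ✓

x ≈ -121.7 km, y ≈ 83.3 km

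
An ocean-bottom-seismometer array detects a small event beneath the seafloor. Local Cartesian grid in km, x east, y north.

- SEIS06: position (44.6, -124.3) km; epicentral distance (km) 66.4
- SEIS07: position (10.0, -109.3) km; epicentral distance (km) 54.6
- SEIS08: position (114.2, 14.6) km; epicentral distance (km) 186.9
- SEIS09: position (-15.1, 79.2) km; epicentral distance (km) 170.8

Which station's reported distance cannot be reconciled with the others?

SEIS06

Solve using three stations at a time. Using SEIS07, SEIS08, SEIS09 (subtract circle equations pairwise → linear system) gives (x, y) ≈ (-40.9, -89.6).
Distances from that point to each station vs reported:
  SEIS06: calculated 92.3 vs reported 66.4 → residual 25.9 km
  SEIS07: calculated 54.6 vs reported 54.6 → residual 0.0 km
  SEIS08: calculated 186.9 vs reported 186.9 → residual 0.0 km
  SEIS09: calculated 170.8 vs reported 170.8 → residual 0.0 km
SEIS07, SEIS08, SEIS09 are mutually consistent (residuals ≈ 0); SEIS06 is off by 25.9 km.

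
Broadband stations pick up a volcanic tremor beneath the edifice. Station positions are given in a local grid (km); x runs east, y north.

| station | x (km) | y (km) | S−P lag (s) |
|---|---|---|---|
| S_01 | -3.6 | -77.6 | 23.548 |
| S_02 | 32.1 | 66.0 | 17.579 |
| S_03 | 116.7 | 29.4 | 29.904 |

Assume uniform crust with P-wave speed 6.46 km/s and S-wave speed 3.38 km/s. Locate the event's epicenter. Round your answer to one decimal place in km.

Distance from S−P lag: d = Δt · v_P v_S / (v_P − v_S) = Δt · (6.46·3.38)/(6.46−3.38) ≈ 7.0892·Δt.
So d_S_01 = 166.94, d_S_02 = 124.62, d_S_03 = 212.00 km.
Circle about each station: (x + 3.6)² + (y + 77.6)² = 166.94²; (x − 32.1)² + (y − 66.0)² = 124.62²; (x − 116.7)² + (y − 29.4)² = 212.00².
Subtracting the S_01 equation from the S_02 and S_03 equations removes the quadratic terms:
71.4 x + 287.2 y = 11690.51
240.6 x + 214.0 y = -8626.51
Solving the 2×2 system: x ≈ -92.5, y ≈ 63.7 km.

(-92.5, 63.7)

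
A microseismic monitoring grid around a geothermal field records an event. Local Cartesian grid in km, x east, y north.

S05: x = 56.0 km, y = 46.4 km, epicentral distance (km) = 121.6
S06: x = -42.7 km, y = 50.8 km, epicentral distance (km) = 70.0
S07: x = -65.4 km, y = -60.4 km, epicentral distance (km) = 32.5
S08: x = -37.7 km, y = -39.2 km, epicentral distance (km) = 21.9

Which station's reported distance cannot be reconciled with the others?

S07

Solve using three stations at a time. Using S05, S06, S08 (subtract circle equations pairwise → linear system) gives (x, y) ≈ (-46.5, -19.1).
Distances from that point to each station vs reported:
  S05: calculated 121.6 vs reported 121.6 → residual 0.0 km
  S06: calculated 70.0 vs reported 70.0 → residual 0.0 km
  S07: calculated 45.4 vs reported 32.5 → residual 12.9 km
  S08: calculated 21.9 vs reported 21.9 → residual 0.0 km
S05, S06, S08 are mutually consistent (residuals ≈ 0); S07 is off by 12.9 km.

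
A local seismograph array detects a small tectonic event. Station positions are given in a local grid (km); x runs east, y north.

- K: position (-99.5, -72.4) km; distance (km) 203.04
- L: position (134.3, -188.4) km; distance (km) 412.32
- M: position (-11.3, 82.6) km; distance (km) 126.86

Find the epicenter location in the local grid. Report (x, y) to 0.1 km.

Circle about each station: (x + 99.5)² + (y + 72.4)² = 203.04²; (x − 134.3)² + (y + 188.4)² = 412.32²; (x + 11.3)² + (y − 82.6)² = 126.86².
Subtracting the K equation from the L and M equations removes the quadratic terms:
467.6 x − 232.0 y = -90393.50
176.4 x + 310.0 y = 16940.22
Solving the 2×2 system: x ≈ -129.6, y ≈ 128.4 km.

(-129.6, 128.4)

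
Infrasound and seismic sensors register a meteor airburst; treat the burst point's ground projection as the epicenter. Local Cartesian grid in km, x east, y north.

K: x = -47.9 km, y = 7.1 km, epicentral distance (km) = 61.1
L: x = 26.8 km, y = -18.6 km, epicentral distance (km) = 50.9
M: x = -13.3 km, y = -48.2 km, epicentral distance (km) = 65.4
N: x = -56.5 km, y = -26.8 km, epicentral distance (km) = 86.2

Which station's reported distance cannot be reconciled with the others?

Solve using three stations at a time. Using K, L, N (subtract circle equations pairwise → linear system) gives (x, y) ≈ (9.1, 29.1).
Distances from that point to each station vs reported:
  K: calculated 61.1 vs reported 61.1 → residual 0.0 km
  L: calculated 50.9 vs reported 50.9 → residual 0.0 km
  M: calculated 80.5 vs reported 65.4 → residual 15.1 km
  N: calculated 86.2 vs reported 86.2 → residual 0.0 km
K, L, N are mutually consistent (residuals ≈ 0); M is off by 15.1 km.

M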